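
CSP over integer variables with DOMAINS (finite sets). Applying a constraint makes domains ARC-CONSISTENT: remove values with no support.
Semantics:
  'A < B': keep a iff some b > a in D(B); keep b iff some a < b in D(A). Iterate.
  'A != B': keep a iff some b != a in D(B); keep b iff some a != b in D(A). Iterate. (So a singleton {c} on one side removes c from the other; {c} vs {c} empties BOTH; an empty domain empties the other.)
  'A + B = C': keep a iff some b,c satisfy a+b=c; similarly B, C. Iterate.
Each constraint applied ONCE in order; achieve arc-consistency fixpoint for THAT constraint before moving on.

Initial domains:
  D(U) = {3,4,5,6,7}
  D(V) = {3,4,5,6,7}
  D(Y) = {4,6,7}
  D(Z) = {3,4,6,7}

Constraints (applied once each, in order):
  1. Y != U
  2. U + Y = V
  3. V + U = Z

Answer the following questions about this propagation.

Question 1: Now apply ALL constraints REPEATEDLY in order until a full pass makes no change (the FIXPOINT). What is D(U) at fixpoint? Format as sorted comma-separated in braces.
Answer: {}

Derivation:
pass 0 (initial): D(U)={3,4,5,6,7}
pass 1: U {3,4,5,6,7}->{}; V {3,4,5,6,7}->{}; Y {4,6,7}->{4}; Z {3,4,6,7}->{}
pass 2: Y {4}->{}
pass 3: no change
Fixpoint after 3 passes: D(U) = {}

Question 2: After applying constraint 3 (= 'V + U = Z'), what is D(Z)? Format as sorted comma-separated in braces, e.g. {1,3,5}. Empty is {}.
Constraint 1 (Y != U) on D(Y)={4,6,7} D(U)={3,4,5,6,7}: no change
Constraint 2 (U + Y = V) on D(U)={3,4,5,6,7} D(Y)={4,6,7} D(V)={3,4,5,6,7}: U {3,4,5,6,7}->{3}; Y {4,6,7}->{4}; V {3,4,5,6,7}->{7}
Constraint 3 (V + U = Z) on D(V)={7} D(U)={3} D(Z)={3,4,6,7}: V {7}->{}; U {3}->{}; Z {3,4,6,7}->{}
So after constraint 3: D(Z) = {}

Answer: {}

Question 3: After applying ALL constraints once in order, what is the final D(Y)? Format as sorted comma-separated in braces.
Answer: {4}

Derivation:
Constraint 1 (Y != U) on D(Y)={4,6,7} D(U)={3,4,5,6,7}: no change
Constraint 2 (U + Y = V) on D(U)={3,4,5,6,7} D(Y)={4,6,7} D(V)={3,4,5,6,7}: U {3,4,5,6,7}->{3}; Y {4,6,7}->{4}; V {3,4,5,6,7}->{7}
Constraint 3 (V + U = Z) on D(V)={7} D(U)={3} D(Z)={3,4,6,7}: V {7}->{}; U {3}->{}; Z {3,4,6,7}->{}
So after all 3 constraints: D(Y) = {4}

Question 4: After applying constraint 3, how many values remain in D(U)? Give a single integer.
Answer: 0

Derivation:
Constraint 1 (Y != U) on D(Y)={4,6,7} D(U)={3,4,5,6,7}: no change
Constraint 2 (U + Y = V) on D(U)={3,4,5,6,7} D(Y)={4,6,7} D(V)={3,4,5,6,7}: U {3,4,5,6,7}->{3}; Y {4,6,7}->{4}; V {3,4,5,6,7}->{7}
Constraint 3 (V + U = Z) on D(V)={7} D(U)={3} D(Z)={3,4,6,7}: V {7}->{}; U {3}->{}; Z {3,4,6,7}->{}
So after constraint 3: D(U)={}, size = 0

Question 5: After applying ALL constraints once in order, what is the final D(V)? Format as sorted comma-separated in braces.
Constraint 1 (Y != U) on D(Y)={4,6,7} D(U)={3,4,5,6,7}: no change
Constraint 2 (U + Y = V) on D(U)={3,4,5,6,7} D(Y)={4,6,7} D(V)={3,4,5,6,7}: U {3,4,5,6,7}->{3}; Y {4,6,7}->{4}; V {3,4,5,6,7}->{7}
Constraint 3 (V + U = Z) on D(V)={7} D(U)={3} D(Z)={3,4,6,7}: V {7}->{}; U {3}->{}; Z {3,4,6,7}->{}
So after all 3 constraints: D(V) = {}

Answer: {}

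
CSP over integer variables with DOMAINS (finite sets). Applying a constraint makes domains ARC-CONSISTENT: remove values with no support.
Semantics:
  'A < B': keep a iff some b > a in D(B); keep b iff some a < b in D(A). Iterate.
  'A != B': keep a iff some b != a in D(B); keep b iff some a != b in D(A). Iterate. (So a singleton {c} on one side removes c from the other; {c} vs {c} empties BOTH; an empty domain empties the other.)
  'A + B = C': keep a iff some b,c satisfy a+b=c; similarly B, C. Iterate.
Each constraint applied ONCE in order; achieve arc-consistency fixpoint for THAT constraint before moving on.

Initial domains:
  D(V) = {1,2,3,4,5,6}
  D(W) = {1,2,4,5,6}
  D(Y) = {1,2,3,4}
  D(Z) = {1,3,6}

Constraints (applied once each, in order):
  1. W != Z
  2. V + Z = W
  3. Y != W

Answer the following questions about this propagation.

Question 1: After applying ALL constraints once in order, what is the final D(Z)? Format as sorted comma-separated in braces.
Constraint 1 (W != Z) on D(W)={1,2,4,5,6} D(Z)={1,3,6}: no change
Constraint 2 (V + Z = W) on D(V)={1,2,3,4,5,6} D(Z)={1,3,6} D(W)={1,2,4,5,6}: V {1,2,3,4,5,6}->{1,2,3,4,5}; Z {1,3,6}->{1,3}; W {1,2,4,5,6}->{2,4,5,6}
Constraint 3 (Y != W) on D(Y)={1,2,3,4} D(W)={2,4,5,6}: no change
So after all 3 constraints: D(Z) = {1,3}

Answer: {1,3}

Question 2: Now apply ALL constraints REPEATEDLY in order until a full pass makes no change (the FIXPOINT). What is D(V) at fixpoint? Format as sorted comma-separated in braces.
pass 0 (initial): D(V)={1,2,3,4,5,6}
pass 1: V {1,2,3,4,5,6}->{1,2,3,4,5}; W {1,2,4,5,6}->{2,4,5,6}; Z {1,3,6}->{1,3}
pass 2: no change
Fixpoint after 2 passes: D(V) = {1,2,3,4,5}

Answer: {1,2,3,4,5}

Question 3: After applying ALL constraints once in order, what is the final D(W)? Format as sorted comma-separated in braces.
Constraint 1 (W != Z) on D(W)={1,2,4,5,6} D(Z)={1,3,6}: no change
Constraint 2 (V + Z = W) on D(V)={1,2,3,4,5,6} D(Z)={1,3,6} D(W)={1,2,4,5,6}: V {1,2,3,4,5,6}->{1,2,3,4,5}; Z {1,3,6}->{1,3}; W {1,2,4,5,6}->{2,4,5,6}
Constraint 3 (Y != W) on D(Y)={1,2,3,4} D(W)={2,4,5,6}: no change
So after all 3 constraints: D(W) = {2,4,5,6}

Answer: {2,4,5,6}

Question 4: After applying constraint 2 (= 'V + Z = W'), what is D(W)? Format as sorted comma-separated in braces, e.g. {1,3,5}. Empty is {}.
Constraint 1 (W != Z) on D(W)={1,2,4,5,6} D(Z)={1,3,6}: no change
Constraint 2 (V + Z = W) on D(V)={1,2,3,4,5,6} D(Z)={1,3,6} D(W)={1,2,4,5,6}: V {1,2,3,4,5,6}->{1,2,3,4,5}; Z {1,3,6}->{1,3}; W {1,2,4,5,6}->{2,4,5,6}
So after constraint 2: D(W) = {2,4,5,6}

Answer: {2,4,5,6}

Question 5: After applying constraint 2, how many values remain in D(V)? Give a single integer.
Constraint 1 (W != Z) on D(W)={1,2,4,5,6} D(Z)={1,3,6}: no change
Constraint 2 (V + Z = W) on D(V)={1,2,3,4,5,6} D(Z)={1,3,6} D(W)={1,2,4,5,6}: V {1,2,3,4,5,6}->{1,2,3,4,5}; Z {1,3,6}->{1,3}; W {1,2,4,5,6}->{2,4,5,6}
So after constraint 2: D(V)={1,2,3,4,5}, size = 5

Answer: 5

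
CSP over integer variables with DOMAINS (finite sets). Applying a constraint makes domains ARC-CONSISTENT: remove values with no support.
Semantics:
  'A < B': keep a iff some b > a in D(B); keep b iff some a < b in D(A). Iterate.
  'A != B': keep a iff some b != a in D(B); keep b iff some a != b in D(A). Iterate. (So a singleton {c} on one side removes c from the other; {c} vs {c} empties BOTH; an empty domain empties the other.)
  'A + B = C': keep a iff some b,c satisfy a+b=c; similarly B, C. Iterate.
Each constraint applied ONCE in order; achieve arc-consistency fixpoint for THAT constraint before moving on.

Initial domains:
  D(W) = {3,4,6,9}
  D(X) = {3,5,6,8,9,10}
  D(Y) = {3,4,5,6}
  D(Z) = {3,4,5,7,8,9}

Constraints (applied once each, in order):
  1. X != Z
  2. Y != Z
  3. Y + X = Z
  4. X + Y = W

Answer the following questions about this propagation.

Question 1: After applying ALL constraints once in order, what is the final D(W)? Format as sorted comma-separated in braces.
Answer: {6,9}

Derivation:
Constraint 1 (X != Z) on D(X)={3,5,6,8,9,10} D(Z)={3,4,5,7,8,9}: no change
Constraint 2 (Y != Z) on D(Y)={3,4,5,6} D(Z)={3,4,5,7,8,9}: no change
Constraint 3 (Y + X = Z) on D(Y)={3,4,5,6} D(X)={3,5,6,8,9,10} D(Z)={3,4,5,7,8,9}: X {3,5,6,8,9,10}->{3,5,6}; Z {3,4,5,7,8,9}->{7,8,9}
Constraint 4 (X + Y = W) on D(X)={3,5,6} D(Y)={3,4,5,6} D(W)={3,4,6,9}: Y {3,4,5,6}->{3,4,6}; W {3,4,6,9}->{6,9}
So after all 4 constraints: D(W) = {6,9}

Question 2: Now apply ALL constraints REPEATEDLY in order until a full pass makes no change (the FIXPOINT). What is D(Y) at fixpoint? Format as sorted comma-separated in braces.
pass 0 (initial): D(Y)={3,4,5,6}
pass 1: W {3,4,6,9}->{6,9}; X {3,5,6,8,9,10}->{3,5,6}; Y {3,4,5,6}->{3,4,6}; Z {3,4,5,7,8,9}->{7,8,9}
pass 2: no change
Fixpoint after 2 passes: D(Y) = {3,4,6}

Answer: {3,4,6}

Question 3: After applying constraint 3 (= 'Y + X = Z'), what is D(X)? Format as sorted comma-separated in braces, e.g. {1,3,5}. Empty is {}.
Constraint 1 (X != Z) on D(X)={3,5,6,8,9,10} D(Z)={3,4,5,7,8,9}: no change
Constraint 2 (Y != Z) on D(Y)={3,4,5,6} D(Z)={3,4,5,7,8,9}: no change
Constraint 3 (Y + X = Z) on D(Y)={3,4,5,6} D(X)={3,5,6,8,9,10} D(Z)={3,4,5,7,8,9}: X {3,5,6,8,9,10}->{3,5,6}; Z {3,4,5,7,8,9}->{7,8,9}
So after constraint 3: D(X) = {3,5,6}

Answer: {3,5,6}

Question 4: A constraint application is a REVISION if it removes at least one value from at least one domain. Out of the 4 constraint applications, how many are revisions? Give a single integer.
Answer: 2

Derivation:
Constraint 1 (X != Z) on D(X)={3,5,6,8,9,10} D(Z)={3,4,5,7,8,9}: no change => not a revision
Constraint 2 (Y != Z) on D(Y)={3,4,5,6} D(Z)={3,4,5,7,8,9}: no change => not a revision
Constraint 3 (Y + X = Z) on D(Y)={3,4,5,6} D(X)={3,5,6,8,9,10} D(Z)={3,4,5,7,8,9}: X {3,5,6,8,9,10}->{3,5,6}; Z {3,4,5,7,8,9}->{7,8,9} => REVISION
Constraint 4 (X + Y = W) on D(X)={3,5,6} D(Y)={3,4,5,6} D(W)={3,4,6,9}: Y {3,4,5,6}->{3,4,6}; W {3,4,6,9}->{6,9} => REVISION
Total revisions = 2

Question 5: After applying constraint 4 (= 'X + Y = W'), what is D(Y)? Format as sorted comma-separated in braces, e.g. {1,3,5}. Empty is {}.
Answer: {3,4,6}

Derivation:
Constraint 1 (X != Z) on D(X)={3,5,6,8,9,10} D(Z)={3,4,5,7,8,9}: no change
Constraint 2 (Y != Z) on D(Y)={3,4,5,6} D(Z)={3,4,5,7,8,9}: no change
Constraint 3 (Y + X = Z) on D(Y)={3,4,5,6} D(X)={3,5,6,8,9,10} D(Z)={3,4,5,7,8,9}: X {3,5,6,8,9,10}->{3,5,6}; Z {3,4,5,7,8,9}->{7,8,9}
Constraint 4 (X + Y = W) on D(X)={3,5,6} D(Y)={3,4,5,6} D(W)={3,4,6,9}: Y {3,4,5,6}->{3,4,6}; W {3,4,6,9}->{6,9}
So after constraint 4: D(Y) = {3,4,6}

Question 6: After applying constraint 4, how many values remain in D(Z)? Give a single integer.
Constraint 1 (X != Z) on D(X)={3,5,6,8,9,10} D(Z)={3,4,5,7,8,9}: no change
Constraint 2 (Y != Z) on D(Y)={3,4,5,6} D(Z)={3,4,5,7,8,9}: no change
Constraint 3 (Y + X = Z) on D(Y)={3,4,5,6} D(X)={3,5,6,8,9,10} D(Z)={3,4,5,7,8,9}: X {3,5,6,8,9,10}->{3,5,6}; Z {3,4,5,7,8,9}->{7,8,9}
Constraint 4 (X + Y = W) on D(X)={3,5,6} D(Y)={3,4,5,6} D(W)={3,4,6,9}: Y {3,4,5,6}->{3,4,6}; W {3,4,6,9}->{6,9}
So after constraint 4: D(Z)={7,8,9}, size = 3

Answer: 3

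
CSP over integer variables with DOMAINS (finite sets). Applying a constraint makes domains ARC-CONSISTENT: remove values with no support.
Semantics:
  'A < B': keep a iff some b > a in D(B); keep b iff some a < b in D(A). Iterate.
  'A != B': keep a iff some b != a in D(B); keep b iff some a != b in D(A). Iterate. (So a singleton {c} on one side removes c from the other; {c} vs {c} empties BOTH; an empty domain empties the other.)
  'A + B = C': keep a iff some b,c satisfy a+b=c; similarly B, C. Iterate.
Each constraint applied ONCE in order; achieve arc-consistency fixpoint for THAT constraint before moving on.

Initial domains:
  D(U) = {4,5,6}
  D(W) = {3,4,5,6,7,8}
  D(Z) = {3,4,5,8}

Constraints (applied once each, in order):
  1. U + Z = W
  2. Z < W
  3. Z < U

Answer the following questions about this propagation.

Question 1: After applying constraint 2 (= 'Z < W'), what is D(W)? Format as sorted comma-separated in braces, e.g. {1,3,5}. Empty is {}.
Answer: {7,8}

Derivation:
Constraint 1 (U + Z = W) on D(U)={4,5,6} D(Z)={3,4,5,8} D(W)={3,4,5,6,7,8}: U {4,5,6}->{4,5}; Z {3,4,5,8}->{3,4}; W {3,4,5,6,7,8}->{7,8}
Constraint 2 (Z < W) on D(Z)={3,4} D(W)={7,8}: no change
So after constraint 2: D(W) = {7,8}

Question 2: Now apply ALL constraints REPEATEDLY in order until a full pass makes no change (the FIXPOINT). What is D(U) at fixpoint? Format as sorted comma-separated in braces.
pass 0 (initial): D(U)={4,5,6}
pass 1: U {4,5,6}->{4,5}; W {3,4,5,6,7,8}->{7,8}; Z {3,4,5,8}->{3,4}
pass 2: no change
Fixpoint after 2 passes: D(U) = {4,5}

Answer: {4,5}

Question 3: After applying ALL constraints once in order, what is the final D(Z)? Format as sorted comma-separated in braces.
Constraint 1 (U + Z = W) on D(U)={4,5,6} D(Z)={3,4,5,8} D(W)={3,4,5,6,7,8}: U {4,5,6}->{4,5}; Z {3,4,5,8}->{3,4}; W {3,4,5,6,7,8}->{7,8}
Constraint 2 (Z < W) on D(Z)={3,4} D(W)={7,8}: no change
Constraint 3 (Z < U) on D(Z)={3,4} D(U)={4,5}: no change
So after all 3 constraints: D(Z) = {3,4}

Answer: {3,4}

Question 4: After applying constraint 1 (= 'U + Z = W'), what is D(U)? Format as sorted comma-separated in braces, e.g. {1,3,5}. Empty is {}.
Answer: {4,5}

Derivation:
Constraint 1 (U + Z = W) on D(U)={4,5,6} D(Z)={3,4,5,8} D(W)={3,4,5,6,7,8}: U {4,5,6}->{4,5}; Z {3,4,5,8}->{3,4}; W {3,4,5,6,7,8}->{7,8}
So after constraint 1: D(U) = {4,5}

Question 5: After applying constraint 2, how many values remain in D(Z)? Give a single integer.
Constraint 1 (U + Z = W) on D(U)={4,5,6} D(Z)={3,4,5,8} D(W)={3,4,5,6,7,8}: U {4,5,6}->{4,5}; Z {3,4,5,8}->{3,4}; W {3,4,5,6,7,8}->{7,8}
Constraint 2 (Z < W) on D(Z)={3,4} D(W)={7,8}: no change
So after constraint 2: D(Z)={3,4}, size = 2

Answer: 2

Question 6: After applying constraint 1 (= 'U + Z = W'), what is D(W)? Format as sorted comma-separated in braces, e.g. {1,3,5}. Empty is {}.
Answer: {7,8}

Derivation:
Constraint 1 (U + Z = W) on D(U)={4,5,6} D(Z)={3,4,5,8} D(W)={3,4,5,6,7,8}: U {4,5,6}->{4,5}; Z {3,4,5,8}->{3,4}; W {3,4,5,6,7,8}->{7,8}
So after constraint 1: D(W) = {7,8}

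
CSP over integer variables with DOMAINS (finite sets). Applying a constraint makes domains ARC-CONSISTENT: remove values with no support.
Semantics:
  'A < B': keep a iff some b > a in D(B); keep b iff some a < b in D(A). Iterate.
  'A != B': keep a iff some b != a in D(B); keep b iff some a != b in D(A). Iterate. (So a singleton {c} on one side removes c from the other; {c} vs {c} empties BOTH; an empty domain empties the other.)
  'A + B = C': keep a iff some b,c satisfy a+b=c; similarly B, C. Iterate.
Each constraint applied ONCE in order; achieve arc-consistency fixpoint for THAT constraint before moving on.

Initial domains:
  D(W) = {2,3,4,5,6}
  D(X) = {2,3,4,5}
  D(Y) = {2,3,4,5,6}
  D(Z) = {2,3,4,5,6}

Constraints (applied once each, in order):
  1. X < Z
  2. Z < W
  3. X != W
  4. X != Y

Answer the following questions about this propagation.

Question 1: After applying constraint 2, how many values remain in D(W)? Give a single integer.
Constraint 1 (X < Z) on D(X)={2,3,4,5} D(Z)={2,3,4,5,6}: Z {2,3,4,5,6}->{3,4,5,6}
Constraint 2 (Z < W) on D(Z)={3,4,5,6} D(W)={2,3,4,5,6}: Z {3,4,5,6}->{3,4,5}; W {2,3,4,5,6}->{4,5,6}
So after constraint 2: D(W)={4,5,6}, size = 3

Answer: 3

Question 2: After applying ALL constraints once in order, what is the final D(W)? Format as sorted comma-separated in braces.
Constraint 1 (X < Z) on D(X)={2,3,4,5} D(Z)={2,3,4,5,6}: Z {2,3,4,5,6}->{3,4,5,6}
Constraint 2 (Z < W) on D(Z)={3,4,5,6} D(W)={2,3,4,5,6}: Z {3,4,5,6}->{3,4,5}; W {2,3,4,5,6}->{4,5,6}
Constraint 3 (X != W) on D(X)={2,3,4,5} D(W)={4,5,6}: no change
Constraint 4 (X != Y) on D(X)={2,3,4,5} D(Y)={2,3,4,5,6}: no change
So after all 4 constraints: D(W) = {4,5,6}

Answer: {4,5,6}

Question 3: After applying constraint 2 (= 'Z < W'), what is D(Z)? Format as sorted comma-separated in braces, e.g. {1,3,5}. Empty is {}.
Constraint 1 (X < Z) on D(X)={2,3,4,5} D(Z)={2,3,4,5,6}: Z {2,3,4,5,6}->{3,4,5,6}
Constraint 2 (Z < W) on D(Z)={3,4,5,6} D(W)={2,3,4,5,6}: Z {3,4,5,6}->{3,4,5}; W {2,3,4,5,6}->{4,5,6}
So after constraint 2: D(Z) = {3,4,5}

Answer: {3,4,5}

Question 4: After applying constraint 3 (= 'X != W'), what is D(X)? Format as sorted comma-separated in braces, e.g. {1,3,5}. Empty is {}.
Constraint 1 (X < Z) on D(X)={2,3,4,5} D(Z)={2,3,4,5,6}: Z {2,3,4,5,6}->{3,4,5,6}
Constraint 2 (Z < W) on D(Z)={3,4,5,6} D(W)={2,3,4,5,6}: Z {3,4,5,6}->{3,4,5}; W {2,3,4,5,6}->{4,5,6}
Constraint 3 (X != W) on D(X)={2,3,4,5} D(W)={4,5,6}: no change
So after constraint 3: D(X) = {2,3,4,5}

Answer: {2,3,4,5}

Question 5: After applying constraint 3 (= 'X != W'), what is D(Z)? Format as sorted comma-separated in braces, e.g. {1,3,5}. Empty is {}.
Constraint 1 (X < Z) on D(X)={2,3,4,5} D(Z)={2,3,4,5,6}: Z {2,3,4,5,6}->{3,4,5,6}
Constraint 2 (Z < W) on D(Z)={3,4,5,6} D(W)={2,3,4,5,6}: Z {3,4,5,6}->{3,4,5}; W {2,3,4,5,6}->{4,5,6}
Constraint 3 (X != W) on D(X)={2,3,4,5} D(W)={4,5,6}: no change
So after constraint 3: D(Z) = {3,4,5}

Answer: {3,4,5}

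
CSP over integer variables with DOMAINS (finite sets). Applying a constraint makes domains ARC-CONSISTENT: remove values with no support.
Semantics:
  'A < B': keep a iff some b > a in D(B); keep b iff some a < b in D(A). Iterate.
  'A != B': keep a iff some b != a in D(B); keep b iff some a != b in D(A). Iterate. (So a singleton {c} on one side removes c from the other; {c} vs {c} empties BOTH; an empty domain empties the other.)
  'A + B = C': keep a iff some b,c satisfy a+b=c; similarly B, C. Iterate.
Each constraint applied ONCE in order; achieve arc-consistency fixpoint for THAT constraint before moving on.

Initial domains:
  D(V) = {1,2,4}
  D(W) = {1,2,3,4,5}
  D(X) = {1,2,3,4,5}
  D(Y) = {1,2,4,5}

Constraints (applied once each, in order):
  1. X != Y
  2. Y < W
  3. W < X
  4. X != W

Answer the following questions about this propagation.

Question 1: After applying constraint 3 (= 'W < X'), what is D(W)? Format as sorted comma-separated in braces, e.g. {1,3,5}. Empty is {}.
Constraint 1 (X != Y) on D(X)={1,2,3,4,5} D(Y)={1,2,4,5}: no change
Constraint 2 (Y < W) on D(Y)={1,2,4,5} D(W)={1,2,3,4,5}: Y {1,2,4,5}->{1,2,4}; W {1,2,3,4,5}->{2,3,4,5}
Constraint 3 (W < X) on D(W)={2,3,4,5} D(X)={1,2,3,4,5}: W {2,3,4,5}->{2,3,4}; X {1,2,3,4,5}->{3,4,5}
So after constraint 3: D(W) = {2,3,4}

Answer: {2,3,4}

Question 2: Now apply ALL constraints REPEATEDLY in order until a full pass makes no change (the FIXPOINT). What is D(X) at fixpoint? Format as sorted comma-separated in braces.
pass 0 (initial): D(X)={1,2,3,4,5}
pass 1: W {1,2,3,4,5}->{2,3,4}; X {1,2,3,4,5}->{3,4,5}; Y {1,2,4,5}->{1,2,4}
pass 2: Y {1,2,4}->{1,2}
pass 3: no change
Fixpoint after 3 passes: D(X) = {3,4,5}

Answer: {3,4,5}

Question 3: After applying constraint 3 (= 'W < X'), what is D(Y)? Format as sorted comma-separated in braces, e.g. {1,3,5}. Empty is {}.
Answer: {1,2,4}

Derivation:
Constraint 1 (X != Y) on D(X)={1,2,3,4,5} D(Y)={1,2,4,5}: no change
Constraint 2 (Y < W) on D(Y)={1,2,4,5} D(W)={1,2,3,4,5}: Y {1,2,4,5}->{1,2,4}; W {1,2,3,4,5}->{2,3,4,5}
Constraint 3 (W < X) on D(W)={2,3,4,5} D(X)={1,2,3,4,5}: W {2,3,4,5}->{2,3,4}; X {1,2,3,4,5}->{3,4,5}
So after constraint 3: D(Y) = {1,2,4}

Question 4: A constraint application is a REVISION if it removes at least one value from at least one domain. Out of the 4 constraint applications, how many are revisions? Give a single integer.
Constraint 1 (X != Y) on D(X)={1,2,3,4,5} D(Y)={1,2,4,5}: no change => not a revision
Constraint 2 (Y < W) on D(Y)={1,2,4,5} D(W)={1,2,3,4,5}: Y {1,2,4,5}->{1,2,4}; W {1,2,3,4,5}->{2,3,4,5} => REVISION
Constraint 3 (W < X) on D(W)={2,3,4,5} D(X)={1,2,3,4,5}: W {2,3,4,5}->{2,3,4}; X {1,2,3,4,5}->{3,4,5} => REVISION
Constraint 4 (X != W) on D(X)={3,4,5} D(W)={2,3,4}: no change => not a revision
Total revisions = 2

Answer: 2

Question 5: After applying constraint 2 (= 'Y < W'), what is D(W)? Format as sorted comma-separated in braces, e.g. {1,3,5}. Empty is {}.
Constraint 1 (X != Y) on D(X)={1,2,3,4,5} D(Y)={1,2,4,5}: no change
Constraint 2 (Y < W) on D(Y)={1,2,4,5} D(W)={1,2,3,4,5}: Y {1,2,4,5}->{1,2,4}; W {1,2,3,4,5}->{2,3,4,5}
So after constraint 2: D(W) = {2,3,4,5}

Answer: {2,3,4,5}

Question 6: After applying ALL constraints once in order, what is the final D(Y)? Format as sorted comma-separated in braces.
Answer: {1,2,4}

Derivation:
Constraint 1 (X != Y) on D(X)={1,2,3,4,5} D(Y)={1,2,4,5}: no change
Constraint 2 (Y < W) on D(Y)={1,2,4,5} D(W)={1,2,3,4,5}: Y {1,2,4,5}->{1,2,4}; W {1,2,3,4,5}->{2,3,4,5}
Constraint 3 (W < X) on D(W)={2,3,4,5} D(X)={1,2,3,4,5}: W {2,3,4,5}->{2,3,4}; X {1,2,3,4,5}->{3,4,5}
Constraint 4 (X != W) on D(X)={3,4,5} D(W)={2,3,4}: no change
So after all 4 constraints: D(Y) = {1,2,4}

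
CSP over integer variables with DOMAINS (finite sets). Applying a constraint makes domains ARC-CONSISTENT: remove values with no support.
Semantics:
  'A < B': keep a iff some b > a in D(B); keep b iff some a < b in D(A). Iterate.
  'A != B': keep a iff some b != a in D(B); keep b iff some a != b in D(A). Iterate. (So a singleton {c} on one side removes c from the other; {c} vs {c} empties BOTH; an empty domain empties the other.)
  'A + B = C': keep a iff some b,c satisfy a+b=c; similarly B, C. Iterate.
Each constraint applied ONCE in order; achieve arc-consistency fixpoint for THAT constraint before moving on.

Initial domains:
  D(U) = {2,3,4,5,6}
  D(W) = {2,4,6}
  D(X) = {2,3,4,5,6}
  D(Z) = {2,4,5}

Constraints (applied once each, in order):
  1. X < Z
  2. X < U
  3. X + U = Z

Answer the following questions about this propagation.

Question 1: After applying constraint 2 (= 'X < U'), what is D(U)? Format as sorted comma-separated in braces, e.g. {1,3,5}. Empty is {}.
Answer: {3,4,5,6}

Derivation:
Constraint 1 (X < Z) on D(X)={2,3,4,5,6} D(Z)={2,4,5}: X {2,3,4,5,6}->{2,3,4}; Z {2,4,5}->{4,5}
Constraint 2 (X < U) on D(X)={2,3,4} D(U)={2,3,4,5,6}: U {2,3,4,5,6}->{3,4,5,6}
So after constraint 2: D(U) = {3,4,5,6}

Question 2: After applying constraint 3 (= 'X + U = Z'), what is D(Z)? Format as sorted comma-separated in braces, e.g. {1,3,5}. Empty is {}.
Constraint 1 (X < Z) on D(X)={2,3,4,5,6} D(Z)={2,4,5}: X {2,3,4,5,6}->{2,3,4}; Z {2,4,5}->{4,5}
Constraint 2 (X < U) on D(X)={2,3,4} D(U)={2,3,4,5,6}: U {2,3,4,5,6}->{3,4,5,6}
Constraint 3 (X + U = Z) on D(X)={2,3,4} D(U)={3,4,5,6} D(Z)={4,5}: X {2,3,4}->{2}; U {3,4,5,6}->{3}; Z {4,5}->{5}
So after constraint 3: D(Z) = {5}

Answer: {5}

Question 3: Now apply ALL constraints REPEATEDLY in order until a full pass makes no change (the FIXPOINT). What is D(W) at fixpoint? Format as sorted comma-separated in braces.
Answer: {2,4,6}

Derivation:
pass 0 (initial): D(W)={2,4,6}
pass 1: U {2,3,4,5,6}->{3}; X {2,3,4,5,6}->{2}; Z {2,4,5}->{5}
pass 2: no change
Fixpoint after 2 passes: D(W) = {2,4,6}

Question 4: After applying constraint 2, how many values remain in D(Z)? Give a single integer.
Answer: 2

Derivation:
Constraint 1 (X < Z) on D(X)={2,3,4,5,6} D(Z)={2,4,5}: X {2,3,4,5,6}->{2,3,4}; Z {2,4,5}->{4,5}
Constraint 2 (X < U) on D(X)={2,3,4} D(U)={2,3,4,5,6}: U {2,3,4,5,6}->{3,4,5,6}
So after constraint 2: D(Z)={4,5}, size = 2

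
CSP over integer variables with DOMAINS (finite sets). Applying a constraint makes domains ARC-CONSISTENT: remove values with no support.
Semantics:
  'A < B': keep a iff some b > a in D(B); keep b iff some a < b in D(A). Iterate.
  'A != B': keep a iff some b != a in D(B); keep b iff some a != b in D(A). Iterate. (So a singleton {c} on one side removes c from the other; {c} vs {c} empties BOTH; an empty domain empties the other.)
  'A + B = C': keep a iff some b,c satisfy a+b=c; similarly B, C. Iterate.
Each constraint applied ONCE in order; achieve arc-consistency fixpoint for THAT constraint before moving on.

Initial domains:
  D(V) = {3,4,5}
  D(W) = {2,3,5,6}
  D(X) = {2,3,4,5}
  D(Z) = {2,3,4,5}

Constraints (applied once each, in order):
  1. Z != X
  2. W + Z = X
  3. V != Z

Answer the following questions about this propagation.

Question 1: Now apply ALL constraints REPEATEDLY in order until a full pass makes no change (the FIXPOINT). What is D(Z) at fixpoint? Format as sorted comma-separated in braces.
pass 0 (initial): D(Z)={2,3,4,5}
pass 1: W {2,3,5,6}->{2,3}; X {2,3,4,5}->{4,5}; Z {2,3,4,5}->{2,3}
pass 2: no change
Fixpoint after 2 passes: D(Z) = {2,3}

Answer: {2,3}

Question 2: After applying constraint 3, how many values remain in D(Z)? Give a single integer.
Answer: 2

Derivation:
Constraint 1 (Z != X) on D(Z)={2,3,4,5} D(X)={2,3,4,5}: no change
Constraint 2 (W + Z = X) on D(W)={2,3,5,6} D(Z)={2,3,4,5} D(X)={2,3,4,5}: W {2,3,5,6}->{2,3}; Z {2,3,4,5}->{2,3}; X {2,3,4,5}->{4,5}
Constraint 3 (V != Z) on D(V)={3,4,5} D(Z)={2,3}: no change
So after constraint 3: D(Z)={2,3}, size = 2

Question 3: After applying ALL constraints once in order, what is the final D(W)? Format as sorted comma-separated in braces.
Answer: {2,3}

Derivation:
Constraint 1 (Z != X) on D(Z)={2,3,4,5} D(X)={2,3,4,5}: no change
Constraint 2 (W + Z = X) on D(W)={2,3,5,6} D(Z)={2,3,4,5} D(X)={2,3,4,5}: W {2,3,5,6}->{2,3}; Z {2,3,4,5}->{2,3}; X {2,3,4,5}->{4,5}
Constraint 3 (V != Z) on D(V)={3,4,5} D(Z)={2,3}: no change
So after all 3 constraints: D(W) = {2,3}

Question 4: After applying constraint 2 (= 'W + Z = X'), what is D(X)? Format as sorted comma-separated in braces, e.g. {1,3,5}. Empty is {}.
Answer: {4,5}

Derivation:
Constraint 1 (Z != X) on D(Z)={2,3,4,5} D(X)={2,3,4,5}: no change
Constraint 2 (W + Z = X) on D(W)={2,3,5,6} D(Z)={2,3,4,5} D(X)={2,3,4,5}: W {2,3,5,6}->{2,3}; Z {2,3,4,5}->{2,3}; X {2,3,4,5}->{4,5}
So after constraint 2: D(X) = {4,5}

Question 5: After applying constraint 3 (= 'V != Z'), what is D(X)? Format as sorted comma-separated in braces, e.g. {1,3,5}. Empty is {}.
Constraint 1 (Z != X) on D(Z)={2,3,4,5} D(X)={2,3,4,5}: no change
Constraint 2 (W + Z = X) on D(W)={2,3,5,6} D(Z)={2,3,4,5} D(X)={2,3,4,5}: W {2,3,5,6}->{2,3}; Z {2,3,4,5}->{2,3}; X {2,3,4,5}->{4,5}
Constraint 3 (V != Z) on D(V)={3,4,5} D(Z)={2,3}: no change
So after constraint 3: D(X) = {4,5}

Answer: {4,5}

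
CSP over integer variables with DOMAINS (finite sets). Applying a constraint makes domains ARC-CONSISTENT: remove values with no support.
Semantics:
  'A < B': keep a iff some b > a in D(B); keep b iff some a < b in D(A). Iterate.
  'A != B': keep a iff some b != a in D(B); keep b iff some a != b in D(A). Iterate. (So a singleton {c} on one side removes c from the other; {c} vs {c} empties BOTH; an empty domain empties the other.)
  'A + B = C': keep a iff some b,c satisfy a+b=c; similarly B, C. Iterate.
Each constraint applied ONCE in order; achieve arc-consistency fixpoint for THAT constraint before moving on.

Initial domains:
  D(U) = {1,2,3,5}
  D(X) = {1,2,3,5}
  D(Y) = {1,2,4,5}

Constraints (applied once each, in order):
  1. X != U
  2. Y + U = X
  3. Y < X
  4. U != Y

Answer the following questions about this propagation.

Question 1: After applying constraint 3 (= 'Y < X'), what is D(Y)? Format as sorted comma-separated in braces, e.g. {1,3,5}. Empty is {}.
Answer: {1,2,4}

Derivation:
Constraint 1 (X != U) on D(X)={1,2,3,5} D(U)={1,2,3,5}: no change
Constraint 2 (Y + U = X) on D(Y)={1,2,4,5} D(U)={1,2,3,5} D(X)={1,2,3,5}: Y {1,2,4,5}->{1,2,4}; U {1,2,3,5}->{1,2,3}; X {1,2,3,5}->{2,3,5}
Constraint 3 (Y < X) on D(Y)={1,2,4} D(X)={2,3,5}: no change
So after constraint 3: D(Y) = {1,2,4}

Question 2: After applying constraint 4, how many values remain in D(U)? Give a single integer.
Answer: 3

Derivation:
Constraint 1 (X != U) on D(X)={1,2,3,5} D(U)={1,2,3,5}: no change
Constraint 2 (Y + U = X) on D(Y)={1,2,4,5} D(U)={1,2,3,5} D(X)={1,2,3,5}: Y {1,2,4,5}->{1,2,4}; U {1,2,3,5}->{1,2,3}; X {1,2,3,5}->{2,3,5}
Constraint 3 (Y < X) on D(Y)={1,2,4} D(X)={2,3,5}: no change
Constraint 4 (U != Y) on D(U)={1,2,3} D(Y)={1,2,4}: no change
So after constraint 4: D(U)={1,2,3}, size = 3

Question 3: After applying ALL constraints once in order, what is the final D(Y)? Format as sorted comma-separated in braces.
Constraint 1 (X != U) on D(X)={1,2,3,5} D(U)={1,2,3,5}: no change
Constraint 2 (Y + U = X) on D(Y)={1,2,4,5} D(U)={1,2,3,5} D(X)={1,2,3,5}: Y {1,2,4,5}->{1,2,4}; U {1,2,3,5}->{1,2,3}; X {1,2,3,5}->{2,3,5}
Constraint 3 (Y < X) on D(Y)={1,2,4} D(X)={2,3,5}: no change
Constraint 4 (U != Y) on D(U)={1,2,3} D(Y)={1,2,4}: no change
So after all 4 constraints: D(Y) = {1,2,4}

Answer: {1,2,4}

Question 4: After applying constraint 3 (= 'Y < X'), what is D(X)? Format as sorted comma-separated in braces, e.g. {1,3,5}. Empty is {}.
Constraint 1 (X != U) on D(X)={1,2,3,5} D(U)={1,2,3,5}: no change
Constraint 2 (Y + U = X) on D(Y)={1,2,4,5} D(U)={1,2,3,5} D(X)={1,2,3,5}: Y {1,2,4,5}->{1,2,4}; U {1,2,3,5}->{1,2,3}; X {1,2,3,5}->{2,3,5}
Constraint 3 (Y < X) on D(Y)={1,2,4} D(X)={2,3,5}: no change
So after constraint 3: D(X) = {2,3,5}

Answer: {2,3,5}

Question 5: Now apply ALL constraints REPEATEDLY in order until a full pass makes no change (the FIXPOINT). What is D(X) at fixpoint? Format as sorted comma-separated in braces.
pass 0 (initial): D(X)={1,2,3,5}
pass 1: U {1,2,3,5}->{1,2,3}; X {1,2,3,5}->{2,3,5}; Y {1,2,4,5}->{1,2,4}
pass 2: no change
Fixpoint after 2 passes: D(X) = {2,3,5}

Answer: {2,3,5}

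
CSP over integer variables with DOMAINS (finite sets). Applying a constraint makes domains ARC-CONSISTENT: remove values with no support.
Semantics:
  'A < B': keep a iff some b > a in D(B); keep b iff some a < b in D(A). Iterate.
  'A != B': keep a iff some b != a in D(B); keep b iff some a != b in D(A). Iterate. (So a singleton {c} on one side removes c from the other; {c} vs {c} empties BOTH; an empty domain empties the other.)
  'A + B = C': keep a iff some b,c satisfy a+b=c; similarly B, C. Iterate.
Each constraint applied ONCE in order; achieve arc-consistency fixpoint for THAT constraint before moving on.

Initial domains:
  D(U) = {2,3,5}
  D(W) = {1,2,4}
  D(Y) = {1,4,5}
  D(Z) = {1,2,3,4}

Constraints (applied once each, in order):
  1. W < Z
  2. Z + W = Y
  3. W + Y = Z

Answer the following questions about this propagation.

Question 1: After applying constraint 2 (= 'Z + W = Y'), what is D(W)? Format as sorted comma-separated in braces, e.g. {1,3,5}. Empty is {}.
Constraint 1 (W < Z) on D(W)={1,2,4} D(Z)={1,2,3,4}: W {1,2,4}->{1,2}; Z {1,2,3,4}->{2,3,4}
Constraint 2 (Z + W = Y) on D(Z)={2,3,4} D(W)={1,2} D(Y)={1,4,5}: Y {1,4,5}->{4,5}
So after constraint 2: D(W) = {1,2}

Answer: {1,2}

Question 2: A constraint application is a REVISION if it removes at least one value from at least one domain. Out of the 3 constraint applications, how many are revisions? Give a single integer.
Answer: 3

Derivation:
Constraint 1 (W < Z) on D(W)={1,2,4} D(Z)={1,2,3,4}: W {1,2,4}->{1,2}; Z {1,2,3,4}->{2,3,4} => REVISION
Constraint 2 (Z + W = Y) on D(Z)={2,3,4} D(W)={1,2} D(Y)={1,4,5}: Y {1,4,5}->{4,5} => REVISION
Constraint 3 (W + Y = Z) on D(W)={1,2} D(Y)={4,5} D(Z)={2,3,4}: W {1,2}->{}; Y {4,5}->{}; Z {2,3,4}->{} => REVISION
Total revisions = 3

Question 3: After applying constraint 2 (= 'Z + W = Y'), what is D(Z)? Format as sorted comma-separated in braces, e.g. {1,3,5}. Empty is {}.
Constraint 1 (W < Z) on D(W)={1,2,4} D(Z)={1,2,3,4}: W {1,2,4}->{1,2}; Z {1,2,3,4}->{2,3,4}
Constraint 2 (Z + W = Y) on D(Z)={2,3,4} D(W)={1,2} D(Y)={1,4,5}: Y {1,4,5}->{4,5}
So after constraint 2: D(Z) = {2,3,4}

Answer: {2,3,4}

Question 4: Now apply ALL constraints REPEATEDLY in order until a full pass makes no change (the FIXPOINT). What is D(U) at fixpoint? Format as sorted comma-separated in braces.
pass 0 (initial): D(U)={2,3,5}
pass 1: W {1,2,4}->{}; Y {1,4,5}->{}; Z {1,2,3,4}->{}
pass 2: no change
Fixpoint after 2 passes: D(U) = {2,3,5}

Answer: {2,3,5}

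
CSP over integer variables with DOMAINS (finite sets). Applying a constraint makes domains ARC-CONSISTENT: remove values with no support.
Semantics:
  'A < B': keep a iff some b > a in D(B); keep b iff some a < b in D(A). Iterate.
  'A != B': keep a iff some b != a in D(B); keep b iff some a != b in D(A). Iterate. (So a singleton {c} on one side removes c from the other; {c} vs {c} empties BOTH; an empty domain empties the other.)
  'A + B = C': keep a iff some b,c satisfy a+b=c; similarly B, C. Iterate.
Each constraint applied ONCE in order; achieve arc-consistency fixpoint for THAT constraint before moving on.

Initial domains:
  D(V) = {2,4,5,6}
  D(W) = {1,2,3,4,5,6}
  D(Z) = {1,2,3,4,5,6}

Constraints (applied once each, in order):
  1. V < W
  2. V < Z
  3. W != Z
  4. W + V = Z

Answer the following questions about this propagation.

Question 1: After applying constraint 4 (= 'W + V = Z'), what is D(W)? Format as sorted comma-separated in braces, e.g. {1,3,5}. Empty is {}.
Constraint 1 (V < W) on D(V)={2,4,5,6} D(W)={1,2,3,4,5,6}: V {2,4,5,6}->{2,4,5}; W {1,2,3,4,5,6}->{3,4,5,6}
Constraint 2 (V < Z) on D(V)={2,4,5} D(Z)={1,2,3,4,5,6}: Z {1,2,3,4,5,6}->{3,4,5,6}
Constraint 3 (W != Z) on D(W)={3,4,5,6} D(Z)={3,4,5,6}: no change
Constraint 4 (W + V = Z) on D(W)={3,4,5,6} D(V)={2,4,5} D(Z)={3,4,5,6}: W {3,4,5,6}->{3,4}; V {2,4,5}->{2}; Z {3,4,5,6}->{5,6}
So after constraint 4: D(W) = {3,4}

Answer: {3,4}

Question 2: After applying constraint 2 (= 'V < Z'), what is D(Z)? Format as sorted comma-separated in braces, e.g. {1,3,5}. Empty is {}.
Answer: {3,4,5,6}

Derivation:
Constraint 1 (V < W) on D(V)={2,4,5,6} D(W)={1,2,3,4,5,6}: V {2,4,5,6}->{2,4,5}; W {1,2,3,4,5,6}->{3,4,5,6}
Constraint 2 (V < Z) on D(V)={2,4,5} D(Z)={1,2,3,4,5,6}: Z {1,2,3,4,5,6}->{3,4,5,6}
So after constraint 2: D(Z) = {3,4,5,6}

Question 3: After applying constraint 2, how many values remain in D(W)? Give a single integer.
Answer: 4

Derivation:
Constraint 1 (V < W) on D(V)={2,4,5,6} D(W)={1,2,3,4,5,6}: V {2,4,5,6}->{2,4,5}; W {1,2,3,4,5,6}->{3,4,5,6}
Constraint 2 (V < Z) on D(V)={2,4,5} D(Z)={1,2,3,4,5,6}: Z {1,2,3,4,5,6}->{3,4,5,6}
So after constraint 2: D(W)={3,4,5,6}, size = 4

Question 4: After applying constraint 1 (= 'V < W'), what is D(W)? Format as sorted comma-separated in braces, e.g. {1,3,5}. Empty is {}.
Answer: {3,4,5,6}

Derivation:
Constraint 1 (V < W) on D(V)={2,4,5,6} D(W)={1,2,3,4,5,6}: V {2,4,5,6}->{2,4,5}; W {1,2,3,4,5,6}->{3,4,5,6}
So after constraint 1: D(W) = {3,4,5,6}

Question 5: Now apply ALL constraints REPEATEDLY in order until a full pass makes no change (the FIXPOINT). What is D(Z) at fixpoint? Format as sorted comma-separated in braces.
pass 0 (initial): D(Z)={1,2,3,4,5,6}
pass 1: V {2,4,5,6}->{2}; W {1,2,3,4,5,6}->{3,4}; Z {1,2,3,4,5,6}->{5,6}
pass 2: no change
Fixpoint after 2 passes: D(Z) = {5,6}

Answer: {5,6}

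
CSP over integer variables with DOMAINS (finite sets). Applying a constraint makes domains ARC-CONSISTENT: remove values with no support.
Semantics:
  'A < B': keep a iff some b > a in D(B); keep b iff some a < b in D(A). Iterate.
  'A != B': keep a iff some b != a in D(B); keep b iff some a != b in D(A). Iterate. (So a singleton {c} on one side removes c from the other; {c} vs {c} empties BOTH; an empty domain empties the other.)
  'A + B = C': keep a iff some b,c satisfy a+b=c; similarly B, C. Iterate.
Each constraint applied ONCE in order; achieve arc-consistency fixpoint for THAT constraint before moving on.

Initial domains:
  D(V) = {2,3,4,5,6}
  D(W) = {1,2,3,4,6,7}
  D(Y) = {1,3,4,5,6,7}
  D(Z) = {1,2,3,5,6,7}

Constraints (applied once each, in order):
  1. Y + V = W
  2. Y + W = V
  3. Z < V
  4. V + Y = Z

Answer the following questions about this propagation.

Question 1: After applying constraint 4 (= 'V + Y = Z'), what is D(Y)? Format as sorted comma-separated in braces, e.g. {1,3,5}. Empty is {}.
Constraint 1 (Y + V = W) on D(Y)={1,3,4,5,6,7} D(V)={2,3,4,5,6} D(W)={1,2,3,4,6,7}: Y {1,3,4,5,6,7}->{1,3,4,5}; W {1,2,3,4,6,7}->{3,4,6,7}
Constraint 2 (Y + W = V) on D(Y)={1,3,4,5} D(W)={3,4,6,7} D(V)={2,3,4,5,6}: Y {1,3,4,5}->{1,3}; W {3,4,6,7}->{3,4}; V {2,3,4,5,6}->{4,5,6}
Constraint 3 (Z < V) on D(Z)={1,2,3,5,6,7} D(V)={4,5,6}: Z {1,2,3,5,6,7}->{1,2,3,5}
Constraint 4 (V + Y = Z) on D(V)={4,5,6} D(Y)={1,3} D(Z)={1,2,3,5}: V {4,5,6}->{4}; Y {1,3}->{1}; Z {1,2,3,5}->{5}
So after constraint 4: D(Y) = {1}

Answer: {1}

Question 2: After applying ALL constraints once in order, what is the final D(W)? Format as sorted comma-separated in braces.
Constraint 1 (Y + V = W) on D(Y)={1,3,4,5,6,7} D(V)={2,3,4,5,6} D(W)={1,2,3,4,6,7}: Y {1,3,4,5,6,7}->{1,3,4,5}; W {1,2,3,4,6,7}->{3,4,6,7}
Constraint 2 (Y + W = V) on D(Y)={1,3,4,5} D(W)={3,4,6,7} D(V)={2,3,4,5,6}: Y {1,3,4,5}->{1,3}; W {3,4,6,7}->{3,4}; V {2,3,4,5,6}->{4,5,6}
Constraint 3 (Z < V) on D(Z)={1,2,3,5,6,7} D(V)={4,5,6}: Z {1,2,3,5,6,7}->{1,2,3,5}
Constraint 4 (V + Y = Z) on D(V)={4,5,6} D(Y)={1,3} D(Z)={1,2,3,5}: V {4,5,6}->{4}; Y {1,3}->{1}; Z {1,2,3,5}->{5}
So after all 4 constraints: D(W) = {3,4}

Answer: {3,4}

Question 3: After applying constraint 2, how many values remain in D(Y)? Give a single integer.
Answer: 2

Derivation:
Constraint 1 (Y + V = W) on D(Y)={1,3,4,5,6,7} D(V)={2,3,4,5,6} D(W)={1,2,3,4,6,7}: Y {1,3,4,5,6,7}->{1,3,4,5}; W {1,2,3,4,6,7}->{3,4,6,7}
Constraint 2 (Y + W = V) on D(Y)={1,3,4,5} D(W)={3,4,6,7} D(V)={2,3,4,5,6}: Y {1,3,4,5}->{1,3}; W {3,4,6,7}->{3,4}; V {2,3,4,5,6}->{4,5,6}
So after constraint 2: D(Y)={1,3}, size = 2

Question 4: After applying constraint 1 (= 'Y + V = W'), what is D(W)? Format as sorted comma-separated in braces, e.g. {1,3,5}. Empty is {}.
Constraint 1 (Y + V = W) on D(Y)={1,3,4,5,6,7} D(V)={2,3,4,5,6} D(W)={1,2,3,4,6,7}: Y {1,3,4,5,6,7}->{1,3,4,5}; W {1,2,3,4,6,7}->{3,4,6,7}
So after constraint 1: D(W) = {3,4,6,7}

Answer: {3,4,6,7}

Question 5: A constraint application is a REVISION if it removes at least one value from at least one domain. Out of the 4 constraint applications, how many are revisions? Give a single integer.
Answer: 4

Derivation:
Constraint 1 (Y + V = W) on D(Y)={1,3,4,5,6,7} D(V)={2,3,4,5,6} D(W)={1,2,3,4,6,7}: Y {1,3,4,5,6,7}->{1,3,4,5}; W {1,2,3,4,6,7}->{3,4,6,7} => REVISION
Constraint 2 (Y + W = V) on D(Y)={1,3,4,5} D(W)={3,4,6,7} D(V)={2,3,4,5,6}: Y {1,3,4,5}->{1,3}; W {3,4,6,7}->{3,4}; V {2,3,4,5,6}->{4,5,6} => REVISION
Constraint 3 (Z < V) on D(Z)={1,2,3,5,6,7} D(V)={4,5,6}: Z {1,2,3,5,6,7}->{1,2,3,5} => REVISION
Constraint 4 (V + Y = Z) on D(V)={4,5,6} D(Y)={1,3} D(Z)={1,2,3,5}: V {4,5,6}->{4}; Y {1,3}->{1}; Z {1,2,3,5}->{5} => REVISION
Total revisions = 4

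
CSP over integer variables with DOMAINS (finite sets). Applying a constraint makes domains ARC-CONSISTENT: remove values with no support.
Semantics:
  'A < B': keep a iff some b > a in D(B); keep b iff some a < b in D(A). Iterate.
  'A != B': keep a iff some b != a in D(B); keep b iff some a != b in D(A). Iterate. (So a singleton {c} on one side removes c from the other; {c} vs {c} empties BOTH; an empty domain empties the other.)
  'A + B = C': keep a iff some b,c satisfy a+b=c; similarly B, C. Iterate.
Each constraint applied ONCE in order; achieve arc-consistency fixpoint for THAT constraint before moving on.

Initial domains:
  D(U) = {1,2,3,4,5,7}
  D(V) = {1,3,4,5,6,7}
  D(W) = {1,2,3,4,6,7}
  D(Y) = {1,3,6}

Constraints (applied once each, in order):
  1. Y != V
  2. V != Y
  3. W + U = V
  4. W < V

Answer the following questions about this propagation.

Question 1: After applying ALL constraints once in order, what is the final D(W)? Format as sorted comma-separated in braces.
Answer: {1,2,3,4,6}

Derivation:
Constraint 1 (Y != V) on D(Y)={1,3,6} D(V)={1,3,4,5,6,7}: no change
Constraint 2 (V != Y) on D(V)={1,3,4,5,6,7} D(Y)={1,3,6}: no change
Constraint 3 (W + U = V) on D(W)={1,2,3,4,6,7} D(U)={1,2,3,4,5,7} D(V)={1,3,4,5,6,7}: W {1,2,3,4,6,7}->{1,2,3,4,6}; U {1,2,3,4,5,7}->{1,2,3,4,5}; V {1,3,4,5,6,7}->{3,4,5,6,7}
Constraint 4 (W < V) on D(W)={1,2,3,4,6} D(V)={3,4,5,6,7}: no change
So after all 4 constraints: D(W) = {1,2,3,4,6}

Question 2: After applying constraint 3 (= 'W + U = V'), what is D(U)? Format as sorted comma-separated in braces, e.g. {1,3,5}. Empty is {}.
Answer: {1,2,3,4,5}

Derivation:
Constraint 1 (Y != V) on D(Y)={1,3,6} D(V)={1,3,4,5,6,7}: no change
Constraint 2 (V != Y) on D(V)={1,3,4,5,6,7} D(Y)={1,3,6}: no change
Constraint 3 (W + U = V) on D(W)={1,2,3,4,6,7} D(U)={1,2,3,4,5,7} D(V)={1,3,4,5,6,7}: W {1,2,3,4,6,7}->{1,2,3,4,6}; U {1,2,3,4,5,7}->{1,2,3,4,5}; V {1,3,4,5,6,7}->{3,4,5,6,7}
So after constraint 3: D(U) = {1,2,3,4,5}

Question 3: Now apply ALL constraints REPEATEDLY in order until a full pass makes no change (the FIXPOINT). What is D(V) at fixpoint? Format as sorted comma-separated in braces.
pass 0 (initial): D(V)={1,3,4,5,6,7}
pass 1: U {1,2,3,4,5,7}->{1,2,3,4,5}; V {1,3,4,5,6,7}->{3,4,5,6,7}; W {1,2,3,4,6,7}->{1,2,3,4,6}
pass 2: no change
Fixpoint after 2 passes: D(V) = {3,4,5,6,7}

Answer: {3,4,5,6,7}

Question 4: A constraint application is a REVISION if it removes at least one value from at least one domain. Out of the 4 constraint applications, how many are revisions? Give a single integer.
Constraint 1 (Y != V) on D(Y)={1,3,6} D(V)={1,3,4,5,6,7}: no change => not a revision
Constraint 2 (V != Y) on D(V)={1,3,4,5,6,7} D(Y)={1,3,6}: no change => not a revision
Constraint 3 (W + U = V) on D(W)={1,2,3,4,6,7} D(U)={1,2,3,4,5,7} D(V)={1,3,4,5,6,7}: W {1,2,3,4,6,7}->{1,2,3,4,6}; U {1,2,3,4,5,7}->{1,2,3,4,5}; V {1,3,4,5,6,7}->{3,4,5,6,7} => REVISION
Constraint 4 (W < V) on D(W)={1,2,3,4,6} D(V)={3,4,5,6,7}: no change => not a revision
Total revisions = 1

Answer: 1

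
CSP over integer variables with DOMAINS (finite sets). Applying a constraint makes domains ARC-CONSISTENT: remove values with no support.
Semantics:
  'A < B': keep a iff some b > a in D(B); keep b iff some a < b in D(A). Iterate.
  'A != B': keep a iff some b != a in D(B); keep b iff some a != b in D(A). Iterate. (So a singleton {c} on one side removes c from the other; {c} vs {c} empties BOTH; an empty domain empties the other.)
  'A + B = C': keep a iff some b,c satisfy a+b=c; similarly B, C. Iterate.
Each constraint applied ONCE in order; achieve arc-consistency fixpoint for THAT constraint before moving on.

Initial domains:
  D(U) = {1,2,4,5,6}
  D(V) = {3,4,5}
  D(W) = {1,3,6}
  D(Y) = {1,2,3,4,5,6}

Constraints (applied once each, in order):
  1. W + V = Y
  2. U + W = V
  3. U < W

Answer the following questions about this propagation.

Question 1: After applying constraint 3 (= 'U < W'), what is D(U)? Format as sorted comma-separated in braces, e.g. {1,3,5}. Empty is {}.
Answer: {1,2}

Derivation:
Constraint 1 (W + V = Y) on D(W)={1,3,6} D(V)={3,4,5} D(Y)={1,2,3,4,5,6}: W {1,3,6}->{1,3}; Y {1,2,3,4,5,6}->{4,5,6}
Constraint 2 (U + W = V) on D(U)={1,2,4,5,6} D(W)={1,3} D(V)={3,4,5}: U {1,2,4,5,6}->{1,2,4}
Constraint 3 (U < W) on D(U)={1,2,4} D(W)={1,3}: U {1,2,4}->{1,2}; W {1,3}->{3}
So after constraint 3: D(U) = {1,2}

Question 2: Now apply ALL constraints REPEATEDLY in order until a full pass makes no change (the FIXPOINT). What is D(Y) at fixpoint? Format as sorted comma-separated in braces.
pass 0 (initial): D(Y)={1,2,3,4,5,6}
pass 1: U {1,2,4,5,6}->{1,2}; W {1,3,6}->{3}; Y {1,2,3,4,5,6}->{4,5,6}
pass 2: U {1,2}->{}; V {3,4,5}->{}; W {3}->{}; Y {4,5,6}->{6}
pass 3: Y {6}->{}
pass 4: no change
Fixpoint after 4 passes: D(Y) = {}

Answer: {}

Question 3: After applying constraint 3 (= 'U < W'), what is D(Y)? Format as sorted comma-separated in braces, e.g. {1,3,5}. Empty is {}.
Answer: {4,5,6}

Derivation:
Constraint 1 (W + V = Y) on D(W)={1,3,6} D(V)={3,4,5} D(Y)={1,2,3,4,5,6}: W {1,3,6}->{1,3}; Y {1,2,3,4,5,6}->{4,5,6}
Constraint 2 (U + W = V) on D(U)={1,2,4,5,6} D(W)={1,3} D(V)={3,4,5}: U {1,2,4,5,6}->{1,2,4}
Constraint 3 (U < W) on D(U)={1,2,4} D(W)={1,3}: U {1,2,4}->{1,2}; W {1,3}->{3}
So after constraint 3: D(Y) = {4,5,6}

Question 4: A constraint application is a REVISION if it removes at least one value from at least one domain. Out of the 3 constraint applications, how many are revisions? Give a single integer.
Constraint 1 (W + V = Y) on D(W)={1,3,6} D(V)={3,4,5} D(Y)={1,2,3,4,5,6}: W {1,3,6}->{1,3}; Y {1,2,3,4,5,6}->{4,5,6} => REVISION
Constraint 2 (U + W = V) on D(U)={1,2,4,5,6} D(W)={1,3} D(V)={3,4,5}: U {1,2,4,5,6}->{1,2,4} => REVISION
Constraint 3 (U < W) on D(U)={1,2,4} D(W)={1,3}: U {1,2,4}->{1,2}; W {1,3}->{3} => REVISION
Total revisions = 3

Answer: 3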